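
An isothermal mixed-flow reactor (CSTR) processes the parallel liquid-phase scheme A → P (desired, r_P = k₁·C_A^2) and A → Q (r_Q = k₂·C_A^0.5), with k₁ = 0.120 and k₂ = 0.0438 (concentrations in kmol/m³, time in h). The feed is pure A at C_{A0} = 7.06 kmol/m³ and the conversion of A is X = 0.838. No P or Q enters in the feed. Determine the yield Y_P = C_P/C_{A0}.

Exit C_A = C_{A0}(1−X) = 7.06×0.162 = 1.144 kmol/m³.
In a CSTR the entire volume is at exit conditions, so r_P = 0.120×1.144^2 = 0.1570 and r_Q = 0.0438×1.144^0.5 = 0.04684.
Fraction of consumed A going to P: r_P/(r_P+r_Q) = 0.7702.
C_P = 0.7702·C_{A0}·X = 0.7702×7.06×0.838 = 4.56 kmol/m³; Y_P = C_P/C_{A0} = 0.645.

0.645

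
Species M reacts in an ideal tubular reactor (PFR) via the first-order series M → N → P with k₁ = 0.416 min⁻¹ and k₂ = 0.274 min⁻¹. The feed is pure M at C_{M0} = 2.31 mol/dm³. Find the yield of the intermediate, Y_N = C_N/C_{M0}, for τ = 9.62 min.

0.156

The intermediate concentration in a first-order A→B→C sequence is C_N = k₁C_{M0}(e^(−k₁τ) − e^(−k₂τ))/(k₂−k₁).
e^(−k₁τ) = e^(−0.416×9.62) = e^(−4.002) = 0.01828; e^(−k₂τ) = e^(−2.636) = 0.07166.
C_N = 0.416×2.31/(0.274−0.416) × (0.01828−0.07166) = (-6.767)×(-0.05338) = 0.3612 mol/dm³.
Y_N = C_N/C_{M0} = 0.3612/2.31 = 0.156.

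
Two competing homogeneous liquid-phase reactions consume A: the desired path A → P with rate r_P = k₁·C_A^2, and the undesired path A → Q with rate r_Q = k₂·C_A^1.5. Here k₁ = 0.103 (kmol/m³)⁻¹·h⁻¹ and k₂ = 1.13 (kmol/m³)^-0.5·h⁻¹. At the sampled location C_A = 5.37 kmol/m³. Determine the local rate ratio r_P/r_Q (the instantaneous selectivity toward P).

S_{P/Q} = r_P/r_Q = (k₁·C_A^2)/(k₂·C_A^1.5) = (k₁/k₂)·C_A^0.5.
= (0.103×5.370^2) / (1.13×5.370^1.5) = 2.970/14.06 = 0.211.

0.211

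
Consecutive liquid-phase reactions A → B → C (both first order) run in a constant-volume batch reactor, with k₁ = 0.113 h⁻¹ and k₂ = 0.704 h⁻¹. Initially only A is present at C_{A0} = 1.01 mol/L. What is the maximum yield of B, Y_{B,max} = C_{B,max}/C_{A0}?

At the optimum, C_{B,max}/C_{A0} = (k₁/k₂)^[k₂/(k₂−k₁)].
= (0.113/0.704)^(0.704/(0.704−0.113)) = (0.1605)^(1.191) = 0.1131.

0.113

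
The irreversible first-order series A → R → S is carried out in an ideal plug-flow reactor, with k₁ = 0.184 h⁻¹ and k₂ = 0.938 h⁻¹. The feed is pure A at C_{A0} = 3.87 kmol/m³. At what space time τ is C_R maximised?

2.16 h

The intermediate peaks when r₁ = r₂, i.e. k₁e^(−k₁τ) = k₂e^(−k₂τ), giving τ_opt = ln(k₂/k₁)/(k₂−k₁).
= ln(0.938/0.184)/(0.938−0.184) = ln(5.098)/0.7540 = 1.629/0.7540 = 2.16 h.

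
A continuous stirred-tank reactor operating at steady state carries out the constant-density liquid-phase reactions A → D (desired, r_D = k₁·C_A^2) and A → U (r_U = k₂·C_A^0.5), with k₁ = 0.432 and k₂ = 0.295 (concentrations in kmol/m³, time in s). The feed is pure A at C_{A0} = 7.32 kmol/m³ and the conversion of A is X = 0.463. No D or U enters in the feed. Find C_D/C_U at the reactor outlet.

Exit C_A = C_{A0}(1−X) = 7.32×0.537 = 3.931 kmol/m³.
Rates in a CSTR are evaluated at the outlet concentration: r_D = 0.432×3.931^2 = 6.675, r_U = 0.295×3.931^0.5 = 0.5849.
Overall selectivity = C_D/C_U = r_Dτ/(r_Uτ) = r_D/r_U = 11.4.

11.4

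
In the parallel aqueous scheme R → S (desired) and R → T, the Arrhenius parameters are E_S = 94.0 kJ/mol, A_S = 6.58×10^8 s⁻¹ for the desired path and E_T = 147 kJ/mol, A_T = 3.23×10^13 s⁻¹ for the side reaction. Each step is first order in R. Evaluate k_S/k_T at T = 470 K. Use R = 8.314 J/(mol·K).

k_S/k_T = (A_S/A_T)·exp[−(E_S−E_T)/(RT)] = (A_S/A_T)·exp[(E_T−E_S)/(RT)].
(E_T−E_S)/(RT) = (147−94.0)×10³/(8.314×470) = 53000/3908 = 13.56.
k_S/k_T = (6.58×10^8/3.23×10^13)·exp(13.56) = 2.037×10^-5 × 7.771×10^5 = 15.8.
Since E_S < E_T, lowering the temperature improves selectivity toward S.

15.8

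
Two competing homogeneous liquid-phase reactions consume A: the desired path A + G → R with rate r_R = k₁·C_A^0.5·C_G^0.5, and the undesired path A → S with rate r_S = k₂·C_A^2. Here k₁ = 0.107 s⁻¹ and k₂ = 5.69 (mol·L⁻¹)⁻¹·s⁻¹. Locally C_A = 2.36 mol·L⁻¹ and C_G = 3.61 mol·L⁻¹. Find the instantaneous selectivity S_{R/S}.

0.00986

S_{R/S} = r_R/r_S = (k₁·C_A^0.5·C_G^0.5)/(k₂·C_A^2) = (k₁/k₂)·C_A^-1.5·C_G^0.5.
= (0.107×2.360^0.5×3.610^0.5) / (5.69×2.360^2) = 0.3123/31.69 = 0.00986.
The undesired path is higher order in A, so low C_A (CSTR or dilute feed) favours R.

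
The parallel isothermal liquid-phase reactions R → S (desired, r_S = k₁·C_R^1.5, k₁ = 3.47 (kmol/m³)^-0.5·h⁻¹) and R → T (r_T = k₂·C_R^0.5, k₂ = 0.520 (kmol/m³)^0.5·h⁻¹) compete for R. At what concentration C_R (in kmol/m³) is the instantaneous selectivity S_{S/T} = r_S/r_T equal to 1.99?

0.298 kmol/m³

S_{S/T} = (k₁/k₂)·C_R ⇒ C_R = S·k₂/k₁.
= 1.99×0.520/3.47 = 0.298 kmol/m³.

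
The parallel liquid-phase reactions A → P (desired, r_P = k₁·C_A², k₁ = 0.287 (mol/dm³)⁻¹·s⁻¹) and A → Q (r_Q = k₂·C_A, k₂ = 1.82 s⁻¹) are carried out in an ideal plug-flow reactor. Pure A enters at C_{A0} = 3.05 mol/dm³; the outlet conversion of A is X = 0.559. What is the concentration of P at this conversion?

0.435 mol/dm³

C_A = C_{A0}(1−X) = 1.345 mol/dm³.
Along a PFR/batch, dC_Q/dC_A = −r_Q/(r_P+r_Q) = −k₂/(k₂+k₁·C_A).
Integrating from C_{A0} to C_A: C_Q = (1.82/0.287)·ln[(1.82+0.287·3.05)/(1.82+0.287·1.35)] = 6.341·ln(2.695/2.206) = 1.270 mol/dm³.
Then C_P = (C_{A0}−C_A) − C_Q = 1.705 − 1.270 = 0.4345 mol/dm³.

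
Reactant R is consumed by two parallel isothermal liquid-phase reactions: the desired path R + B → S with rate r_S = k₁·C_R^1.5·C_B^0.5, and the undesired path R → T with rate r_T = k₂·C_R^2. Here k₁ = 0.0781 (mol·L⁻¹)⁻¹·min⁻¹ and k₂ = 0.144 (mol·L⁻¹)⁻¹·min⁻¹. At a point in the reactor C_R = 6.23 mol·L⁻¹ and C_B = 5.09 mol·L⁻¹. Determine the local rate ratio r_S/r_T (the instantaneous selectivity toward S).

S_{S/T} = r_S/r_T = (k₁·C_R^1.5·C_B^0.5)/(k₂·C_R^2) = (k₁/k₂)·C_R^-0.5·C_B^0.5.
= (0.0781×6.230^1.5×5.090^0.5) / (0.144×6.230^2) = 2.740/5.589 = 0.490.

0.490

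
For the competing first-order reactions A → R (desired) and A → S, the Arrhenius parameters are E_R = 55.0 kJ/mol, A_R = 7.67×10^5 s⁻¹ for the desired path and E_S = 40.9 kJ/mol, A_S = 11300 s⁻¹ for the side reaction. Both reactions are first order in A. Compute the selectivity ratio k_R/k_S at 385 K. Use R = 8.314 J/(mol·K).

0.829

k_R/k_S = (A_R/A_S)·exp[−(E_R−E_S)/(RT)] = (A_R/A_S)·exp[(E_S−E_R)/(RT)].
(E_S−E_R)/(RT) = (40.9−55.0)×10³/(8.314×385) = -14100/3201 = -4.405.
k_R/k_S = (7.67×10^5/11300)·exp(-4.405) = 67.88 × 0.01222 = 0.829.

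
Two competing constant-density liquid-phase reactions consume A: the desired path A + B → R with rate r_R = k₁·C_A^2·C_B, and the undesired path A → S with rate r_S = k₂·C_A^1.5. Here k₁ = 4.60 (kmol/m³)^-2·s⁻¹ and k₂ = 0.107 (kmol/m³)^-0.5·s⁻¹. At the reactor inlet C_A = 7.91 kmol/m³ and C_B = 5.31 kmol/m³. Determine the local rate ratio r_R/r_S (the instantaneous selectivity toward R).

642

S_{R/S} = r_R/r_S = (k₁·C_A^2·C_B)/(k₂·C_A^1.5) = (k₁/k₂)·C_A^0.5·C_B.
= (4.60×7.910^2×5.310) / (0.107×7.910^1.5) = 1528/2.380 = 642.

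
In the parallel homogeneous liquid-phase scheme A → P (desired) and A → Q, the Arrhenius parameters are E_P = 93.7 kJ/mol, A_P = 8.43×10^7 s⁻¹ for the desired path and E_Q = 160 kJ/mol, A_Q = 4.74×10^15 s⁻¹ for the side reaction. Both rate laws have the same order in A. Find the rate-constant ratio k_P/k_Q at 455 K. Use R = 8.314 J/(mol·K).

With equal orders, S_{P/Q} = k_P/k_Q = (A_P/A_Q)·exp[(E_Q−E_P)/(RT)].
(E_Q−E_P)/(RT) = (160−93.7)×10³/(8.314×455) = 66300/3783 = 17.53.
k_P/k_Q = (8.43×10^7/4.74×10^15)·exp(17.53) = 1.778×10^-8 × 4.089×10^7 = 0.727.
Since E_P < E_Q, lowering the temperature improves selectivity toward P.

0.727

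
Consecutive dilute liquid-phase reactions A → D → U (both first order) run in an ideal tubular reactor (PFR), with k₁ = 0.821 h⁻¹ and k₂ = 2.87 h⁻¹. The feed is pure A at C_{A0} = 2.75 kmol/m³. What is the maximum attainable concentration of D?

At the optimum, C_{D,max}/C_{A0} = (k₁/k₂)^[k₂/(k₂−k₁)].
= (0.821/2.87)^(2.87/(2.87−0.821)) = (0.2861)^(1.401) = 0.1733.
C_{D,max} = 0.1733×2.75 = 0.476 kmol/m³.

0.476 kmol/m³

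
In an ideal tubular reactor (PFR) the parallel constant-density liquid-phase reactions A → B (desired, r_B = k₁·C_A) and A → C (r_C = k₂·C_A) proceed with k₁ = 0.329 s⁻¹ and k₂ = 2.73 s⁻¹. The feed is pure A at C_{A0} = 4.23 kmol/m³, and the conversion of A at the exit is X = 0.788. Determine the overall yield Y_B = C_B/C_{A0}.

C_A = C_{A0}(1−X) = 0.8968 kmol/m³.
Both paths are first order in A, so the instantaneous fraction to B is constant: dC_B/d(−C_A) = k₁/(k₁+k₂) = 0.1076.
C_B = 0.1076·(C_{A0}−C_A) = 0.1076×3.333 = 0.358 kmol/m³.
Y_B = C_B/C_{A0} = 0.3585/4.23 = 0.0848.

0.0848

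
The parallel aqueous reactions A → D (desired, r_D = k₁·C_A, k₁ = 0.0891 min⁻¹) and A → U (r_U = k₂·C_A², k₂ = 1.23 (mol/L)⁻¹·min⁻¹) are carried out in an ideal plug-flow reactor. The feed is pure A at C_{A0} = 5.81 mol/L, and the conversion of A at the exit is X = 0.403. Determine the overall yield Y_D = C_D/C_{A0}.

0.00633

C_A = C_{A0}(1−X) = 3.469 mol/L.
Along a PFR/batch, dC_D/dC_A = −r_D/(r_D+r_U) = −k₁/(k₁+k₂·C_A).
Integrating from C_{A0} to C_A: C_D = (0.0891/1.23)·ln[(0.0891+1.23·5.81)/(0.0891+1.23·3.47)] = 0.07244·ln(7.235/4.355) = 0.03677 mol/L.
Y_D = C_D/C_{A0} = 0.03677/5.81 = 0.00633.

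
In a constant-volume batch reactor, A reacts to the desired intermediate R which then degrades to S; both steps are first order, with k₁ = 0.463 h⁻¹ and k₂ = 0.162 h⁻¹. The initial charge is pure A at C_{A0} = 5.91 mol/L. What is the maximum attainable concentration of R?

At the optimum, C_{R,max}/C_{A0} = (k₁/k₂)^[k₂/(k₂−k₁)].
= (0.463/0.162)^(0.162/(0.162−0.463)) = (2.858)^(-0.5382) = 0.5683.
C_{R,max} = 0.5683×5.91 = 3.36 mol/L.

3.36 mol/L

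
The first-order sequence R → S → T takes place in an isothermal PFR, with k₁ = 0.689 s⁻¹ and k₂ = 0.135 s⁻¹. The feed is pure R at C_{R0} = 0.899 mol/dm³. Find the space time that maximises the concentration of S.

The intermediate peaks when r₁ = r₂, i.e. k₁e^(−k₁τ) = k₂e^(−k₂τ), giving τ_opt = ln(k₂/k₁)/(k₂−k₁).
= ln(0.135/0.689)/(0.135−0.689) = ln(0.1959)/-0.5540 = -1.630/-0.5540 = 2.94 s.

2.94 s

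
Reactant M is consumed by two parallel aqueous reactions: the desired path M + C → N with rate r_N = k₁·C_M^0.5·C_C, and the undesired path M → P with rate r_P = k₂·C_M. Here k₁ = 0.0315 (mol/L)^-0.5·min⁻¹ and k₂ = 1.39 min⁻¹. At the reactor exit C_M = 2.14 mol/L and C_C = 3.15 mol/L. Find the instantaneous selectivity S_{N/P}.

0.0488

S_{N/P} = r_N/r_P = (k₁·C_M^0.5·C_C)/(k₂·C_M) = (k₁/k₂)·C_M^-0.5·C_C.
= (0.0315×2.140^0.5×3.150) / (1.39×2.140) = 0.1452/2.975 = 0.0488.
The undesired path is higher order in M, so low C_M (CSTR or dilute feed) favours N.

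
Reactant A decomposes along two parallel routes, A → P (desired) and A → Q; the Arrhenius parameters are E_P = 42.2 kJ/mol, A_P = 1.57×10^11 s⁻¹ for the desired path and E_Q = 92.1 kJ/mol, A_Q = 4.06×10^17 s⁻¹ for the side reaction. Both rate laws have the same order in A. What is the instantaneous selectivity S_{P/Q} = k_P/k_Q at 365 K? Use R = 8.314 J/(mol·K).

Since both paths have the same order in A, the concentration cancels and S_{P/Q} = k_P/k_Q = (A_P/A_Q)·exp[(E_Q−E_P)/(RT)].
(E_Q−E_P)/(RT) = (92.1−42.2)×10³/(8.314×365) = 49900/3035 = 16.44.
k_P/k_Q = (1.57×10^11/4.06×10^17)·exp(16.44) = 3.867×10^-7 × 1.385×10^7 = 5.35.

5.35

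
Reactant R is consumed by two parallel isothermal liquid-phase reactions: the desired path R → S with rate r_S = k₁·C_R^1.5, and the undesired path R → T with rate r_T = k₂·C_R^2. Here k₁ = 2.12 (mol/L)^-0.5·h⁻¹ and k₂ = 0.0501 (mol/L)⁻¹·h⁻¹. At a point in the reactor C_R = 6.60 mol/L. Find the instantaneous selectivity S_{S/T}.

S_{S/T} = r_S/r_T = (k₁·C_R^1.5)/(k₂·C_R^2) = (k₁/k₂)·C_R^-0.5.
= (2.12×6.600^1.5) / (0.0501×6.600^2) = 35.95/2.182 = 16.5.
The undesired path is higher order in R, so low C_R (CSTR or dilute feed) favours S.

16.5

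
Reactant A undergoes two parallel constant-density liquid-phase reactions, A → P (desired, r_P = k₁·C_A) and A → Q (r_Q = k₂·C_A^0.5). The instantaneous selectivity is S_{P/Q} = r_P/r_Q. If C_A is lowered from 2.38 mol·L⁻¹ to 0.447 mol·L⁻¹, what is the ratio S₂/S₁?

S_{P/Q} = (k₁/k₂)·C_A^0.5, so S₂/S₁ = (C_{A,2}/C_{A,1})^0.5.
= (0.447/2.38)^0.5 = (0.1878)^0.5 = 0.433.

0.433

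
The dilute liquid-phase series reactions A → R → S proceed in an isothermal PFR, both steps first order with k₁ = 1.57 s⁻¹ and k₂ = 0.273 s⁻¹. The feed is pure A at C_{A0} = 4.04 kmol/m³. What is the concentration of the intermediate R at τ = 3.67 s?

For first-order series with pure A initially, C_R(τ) = k₁C_{A0}/(k₂−k₁)·(e^(−k₁τ) − e^(−k₂τ)).
e^(−k₁τ) = e^(−1.57×3.67) = e^(−5.762) = 0.003145; e^(−k₂τ) = e^(−1.002) = 0.3672.
C_R = 1.57×4.04/(0.273−1.57) × (0.003145−0.3672) = (-4.890)×(-0.3640) = 1.780 kmol/m³.

1.78 kmol/m³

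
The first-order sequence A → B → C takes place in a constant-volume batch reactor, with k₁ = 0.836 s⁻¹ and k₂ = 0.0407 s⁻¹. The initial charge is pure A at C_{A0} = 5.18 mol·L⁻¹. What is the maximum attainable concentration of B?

4.44 mol·L⁻¹

Evaluating C_B at t_opt = ln(k₂/k₁)/(k₂−k₁) gives C_{B,max}/C_{A0} = (k₁/k₂)^[k₂/(k₂−k₁)].
= (0.836/0.0407)^(0.0407/(0.0407−0.836)) = (20.54)^(-0.05118) = 0.8567.
C_{B,max} = 0.8567×5.18 = 4.44 mol·L⁻¹.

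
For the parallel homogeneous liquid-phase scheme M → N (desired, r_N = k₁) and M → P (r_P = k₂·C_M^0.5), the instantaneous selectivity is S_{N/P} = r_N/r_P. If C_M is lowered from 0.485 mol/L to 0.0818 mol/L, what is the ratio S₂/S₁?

2.43

S_{N/P} = (k₁/k₂)·C_M^-0.5, so S₂/S₁ = (C_{M,2}/C_{M,1})^-0.5.
= (0.0818/0.485)^(-0.5) = (0.1687)^(-0.5) = 2.43.
Selectivity toward N rises as C_M falls — low-concentration operation is favoured.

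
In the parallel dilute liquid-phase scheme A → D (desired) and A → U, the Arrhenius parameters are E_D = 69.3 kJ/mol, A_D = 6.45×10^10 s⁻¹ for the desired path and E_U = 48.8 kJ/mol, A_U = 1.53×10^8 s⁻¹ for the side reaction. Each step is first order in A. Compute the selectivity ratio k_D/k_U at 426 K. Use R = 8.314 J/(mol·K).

1.29

k_D/k_U = (A_D/A_U)·exp[−(E_D−E_U)/(RT)] = (A_D/A_U)·exp[(E_U−E_D)/(RT)].
(E_U−E_D)/(RT) = (48.8−69.3)×10³/(8.314×426) = -20500/3542 = -5.788.
k_D/k_U = (6.45×10^10/1.53×10^8)·exp(-5.788) = 421.6 × 0.003064 = 1.29.
Since E_D > E_U, raising the temperature improves selectivity toward D.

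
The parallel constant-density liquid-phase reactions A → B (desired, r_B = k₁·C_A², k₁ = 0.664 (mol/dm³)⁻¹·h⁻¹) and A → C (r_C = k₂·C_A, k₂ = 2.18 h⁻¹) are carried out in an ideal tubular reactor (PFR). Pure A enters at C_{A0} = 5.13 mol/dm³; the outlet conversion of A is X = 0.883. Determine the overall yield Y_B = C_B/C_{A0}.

C_A = C_{A0}(1−X) = 0.6002 mol/dm³.
Along a PFR/batch, dC_C/dC_A = −r_C/(r_B+r_C) = −k₂/(k₂+k₁·C_A).
Integrating from C_{A0} to C_A: C_C = (2.18/0.664)·ln[(2.18+0.664·5.13)/(2.18+0.664·0.600)] = 3.283·ln(5.586/2.579) = 2.538 mol/dm³.
Then C_B = (C_{A0}−C_A) − C_C = 4.530 − 2.538 = 1.992 mol/dm³.
Y_B = C_B/C_{A0} = 1.992/5.13 = 0.388.

0.388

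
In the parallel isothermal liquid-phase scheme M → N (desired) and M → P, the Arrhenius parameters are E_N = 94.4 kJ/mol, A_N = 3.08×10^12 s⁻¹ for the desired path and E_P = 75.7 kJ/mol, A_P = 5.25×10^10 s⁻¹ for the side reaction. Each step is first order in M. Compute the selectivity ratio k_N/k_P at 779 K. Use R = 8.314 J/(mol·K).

With equal orders, S_{N/P} = k_N/k_P = (A_N/A_P)·exp[(E_P−E_N)/(RT)].
(E_P−E_N)/(RT) = (75.7−94.4)×10³/(8.314×779) = -18700/6477 = -2.887.
k_N/k_P = (3.08×10^12/5.25×10^10)·exp(-2.887) = 58.67 × 0.05573 = 3.27.
Since E_N > E_P, raising the temperature improves selectivity toward N.

3.27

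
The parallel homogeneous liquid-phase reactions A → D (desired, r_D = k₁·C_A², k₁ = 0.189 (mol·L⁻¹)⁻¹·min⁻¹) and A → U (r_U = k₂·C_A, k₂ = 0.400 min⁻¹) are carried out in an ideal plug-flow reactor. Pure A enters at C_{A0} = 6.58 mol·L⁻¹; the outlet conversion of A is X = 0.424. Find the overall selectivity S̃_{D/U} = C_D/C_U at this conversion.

C_A = C_{A0}(1−X) = 3.790 mol·L⁻¹.
Along a PFR/batch, dC_U/dC_A = −r_U/(r_D+r_U) = −k₂/(k₂+k₁·C_A).
Integrating from C_{A0} to C_A: C_U = (0.400/0.189)·ln[(0.400+0.189·6.58)/(0.400+0.189·3.79)] = 2.116·ln(1.644/1.116) = 0.8187 mol·L⁻¹.
Then C_D = (C_{A0}−C_A) − C_U = 2.790 − 0.8187 = 1.971 mol·L⁻¹.
S̃_{D/U} = C_D/C_U = 1.971/0.8187 = 2.41.

2.41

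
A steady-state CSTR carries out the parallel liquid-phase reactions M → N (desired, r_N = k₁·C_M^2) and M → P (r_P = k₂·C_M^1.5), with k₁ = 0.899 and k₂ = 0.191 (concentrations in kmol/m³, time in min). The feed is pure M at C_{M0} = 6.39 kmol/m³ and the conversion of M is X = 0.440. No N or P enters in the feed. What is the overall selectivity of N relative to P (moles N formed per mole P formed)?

Exit C_M = C_{M0}(1−X) = 6.39×0.560 = 3.578 kmol/m³.
In a CSTR the entire volume is at exit conditions, so r_N = 0.899×3.578^2 = 11.51 and r_P = 0.191×3.578^1.5 = 1.293.
Overall selectivity = C_N/C_P = r_Nτ/(r_Pτ) = r_N/r_P = 8.90.

8.90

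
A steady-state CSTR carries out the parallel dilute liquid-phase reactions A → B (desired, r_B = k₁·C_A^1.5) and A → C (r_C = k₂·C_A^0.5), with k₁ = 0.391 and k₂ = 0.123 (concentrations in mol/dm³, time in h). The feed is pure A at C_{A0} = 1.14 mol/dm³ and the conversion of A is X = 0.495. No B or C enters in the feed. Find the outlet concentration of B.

0.365 mol/dm³

Exit C_A = C_{A0}(1−X) = 1.14×0.505 = 0.5757 mol/dm³.
In a CSTR the entire volume is at exit conditions, so r_B = 0.391×0.5757^1.5 = 0.1708 and r_C = 0.123×0.5757^0.5 = 0.09333.
Fraction of consumed A going to B: r_B/(r_B+r_C) = 0.6467.
C_B = 0.6467·C_{A0}·X = 0.6467×1.14×0.495 = 0.365 mol/dm³.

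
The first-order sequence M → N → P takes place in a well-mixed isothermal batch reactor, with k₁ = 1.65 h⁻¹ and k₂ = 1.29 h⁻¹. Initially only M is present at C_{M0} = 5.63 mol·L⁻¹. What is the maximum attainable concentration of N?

Evaluating C_N at t_opt = ln(k₂/k₁)/(k₂−k₁) gives C_{N,max}/C_{M0} = (k₁/k₂)^[k₂/(k₂−k₁)].
= (1.65/1.29)^(1.29/(1.29−1.65)) = (1.279)^(-3.583) = 0.4140.
C_{N,max} = 0.4140×5.63 = 2.33 mol·L⁻¹.

2.33 mol·L⁻¹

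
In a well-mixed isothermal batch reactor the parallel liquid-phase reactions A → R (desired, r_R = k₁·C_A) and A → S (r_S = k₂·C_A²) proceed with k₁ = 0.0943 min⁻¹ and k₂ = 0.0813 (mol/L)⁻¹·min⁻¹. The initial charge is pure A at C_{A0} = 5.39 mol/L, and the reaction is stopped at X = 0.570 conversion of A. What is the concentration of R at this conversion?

C_A = C_{A0}(1−X) = 2.318 mol/L.
Along a PFR/batch, dC_R/dC_A = −r_R/(r_R+r_S) = −k₁/(k₁+k₂·C_A).
Integrating from C_{A0} to C_A: C_R = (0.0943/0.0813)·ln[(0.0943+0.0813·5.39)/(0.0943+0.0813·2.32)] = 1.160·ln(0.5325/0.2827) = 0.7343 mol/L.

0.734 mol/L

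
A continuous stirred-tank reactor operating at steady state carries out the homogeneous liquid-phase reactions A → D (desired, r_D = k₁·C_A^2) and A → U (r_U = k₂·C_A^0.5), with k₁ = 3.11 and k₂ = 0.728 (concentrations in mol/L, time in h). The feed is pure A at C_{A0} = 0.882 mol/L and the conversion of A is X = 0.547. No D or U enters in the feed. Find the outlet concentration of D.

Exit C_A = C_{A0}(1−X) = 0.882×0.453 = 0.3995 mol/L.
In a CSTR the entire volume is at exit conditions, so r_D = 3.11×0.3995^2 = 0.4965 and r_U = 0.728×0.3995^0.5 = 0.4602.
Fraction of consumed A going to D: r_D/(r_D+r_U) = 0.5190.
C_D = 0.5190·C_{A0}·X = 0.5190×0.882×0.547 = 0.250 mol/L.

0.250 mol/L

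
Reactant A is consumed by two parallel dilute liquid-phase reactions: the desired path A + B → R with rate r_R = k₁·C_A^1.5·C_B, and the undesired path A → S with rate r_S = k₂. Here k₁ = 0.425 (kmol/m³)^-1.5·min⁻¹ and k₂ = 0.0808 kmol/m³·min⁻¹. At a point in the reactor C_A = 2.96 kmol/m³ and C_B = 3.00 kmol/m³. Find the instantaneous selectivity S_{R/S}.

S_{R/S} = r_R/r_S = (k₁·C_A^1.5·C_B)/(k₂) = (k₁/k₂)·C_A^1.5·C_B.
= (0.425×2.960^1.5×3.000) / (0.0808) = 6.493/0.08080 = 80.4.

80.4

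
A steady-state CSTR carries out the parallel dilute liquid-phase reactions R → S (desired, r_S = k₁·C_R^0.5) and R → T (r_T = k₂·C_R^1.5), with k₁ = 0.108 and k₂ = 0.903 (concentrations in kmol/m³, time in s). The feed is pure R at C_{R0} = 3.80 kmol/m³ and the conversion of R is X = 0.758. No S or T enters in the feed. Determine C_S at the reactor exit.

Exit C_R = C_{R0}(1−X) = 3.80×0.242 = 0.9196 kmol/m³.
A CSTR operates uniformly at the exit composition, giving r_S = 0.1036 and r_T = 0.7963 (each k·C_R^n at C_R = 0.9196).
Fraction of consumed R going to S: r_S/(r_S+r_T) = 0.1151.
C_S = 0.1151·C_{R0}·X = 0.1151×3.80×0.758 = 0.332 kmol/m³.

0.332 kmol/m³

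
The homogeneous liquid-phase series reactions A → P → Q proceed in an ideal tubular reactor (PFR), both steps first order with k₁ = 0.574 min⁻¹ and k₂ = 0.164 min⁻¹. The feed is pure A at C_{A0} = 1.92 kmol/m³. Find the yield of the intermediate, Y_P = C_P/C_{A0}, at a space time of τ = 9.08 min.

0.308

The intermediate concentration in a first-order A→B→C sequence is C_P = k₁C_{A0}(e^(−k₁τ) − e^(−k₂τ))/(k₂−k₁).
e^(−k₁τ) = e^(−0.574×9.08) = e^(−5.212) = 0.005451; e^(−k₂τ) = e^(−1.489) = 0.2256.
C_P = 0.574×1.92/(0.164−0.574) × (0.005451−0.2256) = (-2.688)×(-0.2201) = 0.5917 kmol/m³.
Y_P = C_P/C_{A0} = 0.5917/1.92 = 0.308.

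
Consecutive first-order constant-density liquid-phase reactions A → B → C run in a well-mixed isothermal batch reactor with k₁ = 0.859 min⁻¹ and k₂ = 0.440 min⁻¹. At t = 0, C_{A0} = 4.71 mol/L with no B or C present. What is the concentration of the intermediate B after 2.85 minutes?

1.92 mol/L

For first-order series with pure A initially, C_B(t) = k₁C_{A0}/(k₂−k₁)·(e^(−k₁t) − e^(−k₂t)).
e^(−k₁t) = e^(−0.859×2.85) = e^(−2.448) = 0.08645; e^(−k₂t) = e^(−1.254) = 0.2854.
C_B = 0.859×4.71/(0.440−0.859) × (0.08645−0.2854) = (-9.656)×(-0.1989) = 1.921 mol/L.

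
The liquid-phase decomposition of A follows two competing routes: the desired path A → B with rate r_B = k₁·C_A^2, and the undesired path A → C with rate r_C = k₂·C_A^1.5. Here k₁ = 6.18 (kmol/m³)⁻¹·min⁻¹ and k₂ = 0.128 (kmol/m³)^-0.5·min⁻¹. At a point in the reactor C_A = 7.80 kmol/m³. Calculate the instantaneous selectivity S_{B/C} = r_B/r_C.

S_{B/C} = r_B/r_C = (k₁·C_A^2)/(k₂·C_A^1.5) = (k₁/k₂)·C_A^0.5.
= (6.18×7.800^2) / (0.128×7.800^1.5) = 376.0/2.788 = 135.

135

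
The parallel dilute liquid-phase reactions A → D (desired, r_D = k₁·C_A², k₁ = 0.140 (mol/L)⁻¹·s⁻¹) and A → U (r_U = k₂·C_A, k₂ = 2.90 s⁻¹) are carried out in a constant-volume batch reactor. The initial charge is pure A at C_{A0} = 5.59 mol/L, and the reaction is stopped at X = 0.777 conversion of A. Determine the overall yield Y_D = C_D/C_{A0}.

C_A = C_{A0}(1−X) = 1.247 mol/L.
Along a PFR/batch, dC_U/dC_A = −r_U/(r_D+r_U) = −k₂/(k₂+k₁·C_A).
Integrating from C_{A0} to C_A: C_U = (2.90/0.140)·ln[(2.90+0.140·5.59)/(2.90+0.140·1.25)] = 20.71·ln(3.683/3.075) = 3.738 mol/L.
Then C_D = (C_{A0}−C_A) − C_U = 4.343 − 3.738 = 0.6051 mol/L.
Y_D = C_D/C_{A0} = 0.6051/5.59 = 0.108.

0.108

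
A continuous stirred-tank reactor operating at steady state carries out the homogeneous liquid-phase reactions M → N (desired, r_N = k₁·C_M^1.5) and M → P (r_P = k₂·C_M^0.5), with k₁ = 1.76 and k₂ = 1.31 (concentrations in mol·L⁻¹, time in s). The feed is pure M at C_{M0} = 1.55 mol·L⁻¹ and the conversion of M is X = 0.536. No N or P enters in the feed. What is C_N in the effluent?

Exit C_M = C_{M0}(1−X) = 1.55×0.464 = 0.7192 mol·L⁻¹.
In a CSTR the entire volume is at exit conditions, so r_N = 1.76×0.7192^1.5 = 1.073 and r_P = 1.31×0.7192^0.5 = 1.111.
Fraction of consumed M going to N: r_N/(r_N+r_P) = 0.4914.
C_N = 0.4914·C_{M0}·X = 0.4914×1.55×0.536 = 0.408 mol·L⁻¹.

0.408 mol·L⁻¹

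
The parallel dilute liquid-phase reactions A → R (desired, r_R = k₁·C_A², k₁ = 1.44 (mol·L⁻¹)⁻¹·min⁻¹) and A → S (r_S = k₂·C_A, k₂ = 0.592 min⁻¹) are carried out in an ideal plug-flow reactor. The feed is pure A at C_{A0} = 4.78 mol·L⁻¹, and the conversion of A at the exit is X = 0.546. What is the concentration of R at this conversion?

C_A = C_{A0}(1−X) = 2.170 mol·L⁻¹.
Along a PFR/batch, dC_S/dC_A = −r_S/(r_R+r_S) = −k₂/(k₂+k₁·C_A).
Integrating from C_{A0} to C_A: C_S = (0.592/1.44)·ln[(0.592+1.44·4.78)/(0.592+1.44·2.17)] = 0.4111·ln(7.475/3.717) = 0.2872 mol·L⁻¹.
Then C_R = (C_{A0}−C_A) − C_S = 2.610 − 0.2872 = 2.323 mol·L⁻¹.

2.32 mol·L⁻¹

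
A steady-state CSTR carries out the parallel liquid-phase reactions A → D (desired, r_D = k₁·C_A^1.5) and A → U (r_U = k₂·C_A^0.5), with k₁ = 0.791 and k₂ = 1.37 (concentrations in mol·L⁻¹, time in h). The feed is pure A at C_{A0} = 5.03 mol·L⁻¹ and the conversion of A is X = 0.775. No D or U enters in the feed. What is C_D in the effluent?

1.54 mol·L⁻¹

Exit C_A = C_{A0}(1−X) = 5.03×0.225 = 1.132 mol·L⁻¹.
In a CSTR the entire volume is at exit conditions, so r_D = 0.791×1.132^1.5 = 0.9524 and r_U = 1.37×1.132^0.5 = 1.457.
Fraction of consumed A going to D: r_D/(r_D+r_U) = 0.3952.
C_D = 0.3952·C_{A0}·X = 0.3952×5.03×0.775 = 1.54 mol·L⁻¹.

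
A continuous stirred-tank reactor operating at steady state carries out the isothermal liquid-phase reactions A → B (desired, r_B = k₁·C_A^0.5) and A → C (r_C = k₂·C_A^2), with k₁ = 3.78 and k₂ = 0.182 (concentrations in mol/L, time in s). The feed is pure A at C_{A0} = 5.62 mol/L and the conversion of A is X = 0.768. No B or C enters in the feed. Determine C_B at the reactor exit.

Exit C_A = C_{A0}(1−X) = 5.62×0.232 = 1.304 mol/L.
Rates in a CSTR are evaluated at the outlet concentration: r_B = 3.78×1.304^0.5 = 4.316, r_C = 0.182×1.304^2 = 0.3094.
Fraction of consumed A going to B: r_B/(r_B+r_C) = 0.9331.
C_B = 0.9331·C_{A0}·X = 0.9331×5.62×0.768 = 4.03 mol/L.

4.03 mol/L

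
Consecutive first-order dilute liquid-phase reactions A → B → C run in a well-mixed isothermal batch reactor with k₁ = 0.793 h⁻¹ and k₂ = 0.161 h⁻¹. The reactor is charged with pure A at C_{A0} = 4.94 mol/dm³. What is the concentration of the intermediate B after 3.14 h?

For first-order series with pure A initially, C_B(t) = k₁C_{A0}/(k₂−k₁)·(e^(−k₁t) − e^(−k₂t)).
e^(−k₁t) = e^(−0.793×3.14) = e^(−2.490) = 0.08291; e^(−k₂t) = e^(−0.5055) = 0.6032.
C_B = 0.793×4.94/(0.161−0.793) × (0.08291−0.6032) = (-6.198)×(-0.5203) = 3.225 mol/dm³.

3.22 mol/dm³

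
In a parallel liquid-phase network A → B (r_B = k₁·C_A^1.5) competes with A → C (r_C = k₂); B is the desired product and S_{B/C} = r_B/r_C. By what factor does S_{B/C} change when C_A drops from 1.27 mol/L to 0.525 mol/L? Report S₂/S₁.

S_{B/C} = (k₁/k₂)·C_A^1.5, so S₂/S₁ = (C_{A,2}/C_{A,1})^1.5.
= (0.525/1.27)^1.5 = (0.4134)^1.5 = 0.266.

0.266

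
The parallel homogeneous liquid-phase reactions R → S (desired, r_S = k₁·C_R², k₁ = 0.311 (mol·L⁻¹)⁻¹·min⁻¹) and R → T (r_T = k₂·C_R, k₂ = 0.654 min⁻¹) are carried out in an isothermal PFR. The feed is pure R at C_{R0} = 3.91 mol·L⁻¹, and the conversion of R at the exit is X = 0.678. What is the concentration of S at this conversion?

1.43 mol·L⁻¹

C_R = C_{R0}(1−X) = 1.259 mol·L⁻¹.
Along a PFR/batch, dC_T/dC_R = −r_T/(r_S+r_T) = −k₂/(k₂+k₁·C_R).
Integrating from C_{R0} to C_R: C_T = (0.654/0.311)·ln[(0.654+0.311·3.91)/(0.654+0.311·1.26)] = 2.103·ln(1.870/1.046) = 1.223 mol·L⁻¹.
Then C_S = (C_{R0}−C_R) − C_T = 2.651 − 1.223 = 1.428 mol·L⁻¹.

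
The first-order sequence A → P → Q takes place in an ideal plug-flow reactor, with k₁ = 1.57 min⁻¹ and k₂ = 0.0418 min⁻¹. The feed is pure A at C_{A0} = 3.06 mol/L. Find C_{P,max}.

2.77 mol/L

At the optimum, C_{P,max}/C_{A0} = (k₁/k₂)^[k₂/(k₂−k₁)].
= (1.57/0.0418)^(0.0418/(0.0418−1.57)) = (37.56)^(-0.02735) = 0.9056.
C_{P,max} = 0.9056×3.06 = 2.77 mol/L.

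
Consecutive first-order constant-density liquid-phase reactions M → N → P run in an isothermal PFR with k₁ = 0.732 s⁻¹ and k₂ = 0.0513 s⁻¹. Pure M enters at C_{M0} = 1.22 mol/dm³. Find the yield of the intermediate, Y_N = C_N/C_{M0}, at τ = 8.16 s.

0.705

The intermediate concentration in a first-order A→B→C sequence is C_N = k₁C_{M0}(e^(−k₁τ) − e^(−k₂τ))/(k₂−k₁).
e^(−k₁τ) = e^(−0.732×8.16) = e^(−5.973) = 0.002546; e^(−k₂τ) = e^(−0.4186) = 0.6580.
C_N = 0.732×1.22/(0.0513−0.732) × (0.002546−0.6580) = (-1.312)×(-0.6554) = 0.8599 mol/dm³.
Y_N = C_N/C_{M0} = 0.8599/1.22 = 0.705.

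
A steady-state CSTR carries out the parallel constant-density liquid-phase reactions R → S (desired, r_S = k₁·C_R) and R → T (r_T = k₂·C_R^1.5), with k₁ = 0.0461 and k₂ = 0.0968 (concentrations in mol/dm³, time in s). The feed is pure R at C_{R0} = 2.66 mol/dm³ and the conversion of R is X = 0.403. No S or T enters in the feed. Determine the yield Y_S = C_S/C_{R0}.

0.111

Exit C_R = C_{R0}(1−X) = 2.66×0.597 = 1.588 mol/dm³.
A CSTR operates uniformly at the exit composition, giving r_S = 0.07321 and r_T = 0.1937 (each k·C_R^n at C_R = 1.588).
Fraction of consumed R going to S: r_S/(r_S+r_T) = 0.2743.
C_S = 0.2743·C_{R0}·X = 0.2743×2.66×0.403 = 0.294 mol/dm³; Y_S = C_S/C_{R0} = 0.111.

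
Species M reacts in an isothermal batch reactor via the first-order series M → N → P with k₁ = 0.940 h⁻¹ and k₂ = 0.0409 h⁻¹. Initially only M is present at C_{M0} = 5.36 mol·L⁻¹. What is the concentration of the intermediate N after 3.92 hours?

The intermediate concentration in a first-order A→B→C sequence is C_N = k₁C_{M0}(e^(−k₁t) − e^(−k₂t))/(k₂−k₁).
e^(−k₁t) = e^(−0.940×3.92) = e^(−3.685) = 0.02510; e^(−k₂t) = e^(−0.1603) = 0.8519.
C_N = 0.940×5.36/(0.0409−0.940) × (0.02510−0.8519) = (-5.604)×(-0.8268) = 4.633 mol·L⁻¹.

4.63 mol·L⁻¹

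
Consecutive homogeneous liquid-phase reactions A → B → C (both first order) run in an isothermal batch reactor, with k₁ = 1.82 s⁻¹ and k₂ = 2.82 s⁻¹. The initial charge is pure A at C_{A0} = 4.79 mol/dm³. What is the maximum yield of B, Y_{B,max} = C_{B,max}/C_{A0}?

For a first-order series the maximum intermediate yield is C_{B,max}/C_{A0} = (k₁/k₂)^[k₂/(k₂−k₁)].
= (1.82/2.82)^(2.82/(2.82−1.82)) = (0.6454)^(2.820) = 0.2909.

0.291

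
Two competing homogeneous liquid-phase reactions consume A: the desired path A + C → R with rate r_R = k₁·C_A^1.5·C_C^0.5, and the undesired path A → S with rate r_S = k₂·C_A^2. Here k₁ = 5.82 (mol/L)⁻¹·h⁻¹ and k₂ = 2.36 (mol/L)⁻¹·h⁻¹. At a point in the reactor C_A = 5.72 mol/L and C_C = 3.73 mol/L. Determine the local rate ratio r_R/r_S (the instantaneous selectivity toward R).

S_{R/S} = r_R/r_S = (k₁·C_A^1.5·C_C^0.5)/(k₂·C_A^2) = (k₁/k₂)·C_A^-0.5·C_C^0.5.
= (5.82×5.720^1.5×3.730^0.5) / (2.36×5.720^2) = 153.8/77.22 = 1.99.

1.99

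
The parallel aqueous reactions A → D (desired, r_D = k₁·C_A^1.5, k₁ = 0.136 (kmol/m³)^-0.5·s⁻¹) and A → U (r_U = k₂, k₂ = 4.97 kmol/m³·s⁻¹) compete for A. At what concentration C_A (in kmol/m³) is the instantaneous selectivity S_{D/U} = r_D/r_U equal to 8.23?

S_{D/U} = (k₁/k₂)·C_A^1.5 ⇒ C_A = (S·k₂/k₁)^(1/1.5).
= (8.23×4.97/0.136)^(0.6667) = (300.8)^(0.6667) = 44.9 kmol/m³.

44.9 kmol/m³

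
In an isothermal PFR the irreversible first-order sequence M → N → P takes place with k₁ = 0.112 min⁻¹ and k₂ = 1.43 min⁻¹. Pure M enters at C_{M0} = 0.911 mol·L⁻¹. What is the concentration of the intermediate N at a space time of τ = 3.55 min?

Solving the coupled first-order balances gives C_N(τ) = [k₁/(k₂−k₁)]·C_{M0}·(e^(−k₁τ) − e^(−k₂τ)).
e^(−k₁τ) = e^(−0.112×3.55) = e^(−0.3976) = 0.6719; e^(−k₂τ) = e^(−5.076) = 0.006242.
C_N = 0.112×0.911/(1.43−0.112) × (0.6719−0.006242) = 0.07741×0.6657 = 0.05153 mol·L⁻¹.

0.0515 mol·L⁻¹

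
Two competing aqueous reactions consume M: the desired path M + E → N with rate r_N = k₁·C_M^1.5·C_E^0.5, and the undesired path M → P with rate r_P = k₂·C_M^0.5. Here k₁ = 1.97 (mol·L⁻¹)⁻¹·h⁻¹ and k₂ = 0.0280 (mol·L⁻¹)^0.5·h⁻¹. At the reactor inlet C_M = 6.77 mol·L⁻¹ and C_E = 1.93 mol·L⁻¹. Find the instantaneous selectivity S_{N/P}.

662

S_{N/P} = r_N/r_P = (k₁·C_M^1.5·C_E^0.5)/(k₂·C_M^0.5) = (k₁/k₂)·C_M·C_E^0.5.
= (1.97×6.770^1.5×1.930^0.5) / (0.0280×6.770^0.5) = 48.21/0.07285 = 662.
Since the desired path is higher order in M, keeping C_M high (PFR or concentrated feed) favours N.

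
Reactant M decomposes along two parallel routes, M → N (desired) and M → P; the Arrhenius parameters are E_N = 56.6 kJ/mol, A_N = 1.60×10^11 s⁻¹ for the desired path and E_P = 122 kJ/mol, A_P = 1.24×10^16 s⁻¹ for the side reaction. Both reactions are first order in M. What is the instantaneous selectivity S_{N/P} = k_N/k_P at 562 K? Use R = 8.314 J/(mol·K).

15.5

k_N/k_P = (A_N/A_P)·exp[−(E_N−E_P)/(RT)] = (A_N/A_P)·exp[(E_P−E_N)/(RT)].
(E_P−E_N)/(RT) = (122−56.6)×10³/(8.314×562) = 65400/4672 = 14.00.
k_N/k_P = (1.60×10^11/1.24×10^16)·exp(14.00) = 1.290×10^-5 × 1.199×10^6 = 15.5.
Since E_N < E_P, lowering the temperature improves selectivity toward N.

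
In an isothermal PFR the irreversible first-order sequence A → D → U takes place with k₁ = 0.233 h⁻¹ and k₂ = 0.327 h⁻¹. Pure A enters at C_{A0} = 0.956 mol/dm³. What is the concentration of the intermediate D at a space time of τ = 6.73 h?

0.232 mol/dm³

The intermediate concentration in a first-order A→B→C sequence is C_D = k₁C_{A0}(e^(−k₁τ) − e^(−k₂τ))/(k₂−k₁).
e^(−k₁τ) = e^(−0.233×6.73) = e^(−1.568) = 0.2084; e^(−k₂τ) = e^(−2.201) = 0.1107.
C_D = 0.233×0.956/(0.327−0.233) × (0.2084−0.1107) = 2.370×0.09772 = 0.2316 mol/dm³.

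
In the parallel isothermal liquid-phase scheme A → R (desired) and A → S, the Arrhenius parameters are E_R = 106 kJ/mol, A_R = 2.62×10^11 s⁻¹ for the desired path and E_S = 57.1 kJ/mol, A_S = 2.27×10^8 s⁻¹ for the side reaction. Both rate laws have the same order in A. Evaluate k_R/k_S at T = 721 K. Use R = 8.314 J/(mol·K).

k_R/k_S = (A_R/A_S)·exp[−(E_R−E_S)/(RT)] = (A_R/A_S)·exp[(E_S−E_R)/(RT)].
(E_S−E_R)/(RT) = (57.1−106)×10³/(8.314×721) = -48900/5994 = -8.158.
k_R/k_S = (2.62×10^11/2.27×10^8)·exp(-8.158) = 1154 × 2.865×10^-4 = 0.331.

0.331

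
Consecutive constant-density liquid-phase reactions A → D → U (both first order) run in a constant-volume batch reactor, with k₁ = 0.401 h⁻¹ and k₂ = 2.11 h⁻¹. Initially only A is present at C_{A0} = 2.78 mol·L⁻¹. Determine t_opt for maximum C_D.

The intermediate peaks when r₁ = r₂, i.e. k₁e^(−k₁t) = k₂e^(−k₂t), giving t_opt = ln(k₂/k₁)/(k₂−k₁).
= ln(2.11/0.401)/(2.11−0.401) = ln(5.262)/1.709 = 1.660/1.709 = 0.972 h.

0.972 h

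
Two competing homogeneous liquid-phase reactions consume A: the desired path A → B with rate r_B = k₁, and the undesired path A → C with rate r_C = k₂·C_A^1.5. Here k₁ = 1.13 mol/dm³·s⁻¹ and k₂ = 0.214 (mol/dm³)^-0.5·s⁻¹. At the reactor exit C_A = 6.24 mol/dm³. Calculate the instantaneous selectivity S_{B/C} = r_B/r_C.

0.339

S_{B/C} = r_B/r_C = (k₁)/(k₂·C_A^1.5) = (k₁/k₂)·C_A^-1.5.
= (1.13) / (0.214×6.240^1.5) = 1.130/3.336 = 0.339.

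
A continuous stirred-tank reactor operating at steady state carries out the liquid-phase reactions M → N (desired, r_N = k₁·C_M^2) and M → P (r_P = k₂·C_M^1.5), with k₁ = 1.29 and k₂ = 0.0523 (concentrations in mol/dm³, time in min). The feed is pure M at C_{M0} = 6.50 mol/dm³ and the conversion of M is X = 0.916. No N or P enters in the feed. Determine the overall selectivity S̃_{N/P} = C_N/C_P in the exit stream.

Exit C_M = C_{M0}(1−X) = 6.50×0.0840 = 0.5460 mol/dm³.
Rates in a CSTR are evaluated at the outlet concentration: r_N = 1.29×0.5460^2 = 0.3846, r_P = 0.0523×0.5460^1.5 = 0.02110.
Overall selectivity = C_N/C_P = r_Nτ/(r_Pτ) = r_N/r_P = 18.2.

18.2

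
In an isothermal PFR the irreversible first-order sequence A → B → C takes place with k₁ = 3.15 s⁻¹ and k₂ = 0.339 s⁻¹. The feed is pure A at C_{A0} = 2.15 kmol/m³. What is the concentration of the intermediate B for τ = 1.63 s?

1.37 kmol/m³

Solving the coupled first-order balances gives C_B(τ) = [k₁/(k₂−k₁)]·C_{A0}·(e^(−k₁τ) − e^(−k₂τ)).
e^(−k₁τ) = e^(−3.15×1.63) = e^(−5.134) = 0.005890; e^(−k₂τ) = e^(−0.5526) = 0.5755.
C_B = 3.15×2.15/(0.339−3.15) × (0.005890−0.5755) = (-2.409)×(-0.5696) = 1.372 kmol/m³.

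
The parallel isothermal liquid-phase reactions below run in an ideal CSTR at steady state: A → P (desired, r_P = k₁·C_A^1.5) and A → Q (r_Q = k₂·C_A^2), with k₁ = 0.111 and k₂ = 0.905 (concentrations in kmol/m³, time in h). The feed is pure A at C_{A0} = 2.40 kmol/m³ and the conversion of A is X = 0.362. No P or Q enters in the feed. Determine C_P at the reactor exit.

Exit C_A = C_{A0}(1−X) = 2.40×0.638 = 1.531 kmol/m³.
In a CSTR the entire volume is at exit conditions, so r_P = 0.111×1.531^1.5 = 0.2103 and r_Q = 0.905×1.531^2 = 2.122.
Fraction of consumed A going to P: r_P/(r_P+r_Q) = 0.09018.
C_P = 0.09018·C_{A0}·X = 0.09018×2.40×0.362 = 0.0783 kmol/m³.

0.0783 kmol/m³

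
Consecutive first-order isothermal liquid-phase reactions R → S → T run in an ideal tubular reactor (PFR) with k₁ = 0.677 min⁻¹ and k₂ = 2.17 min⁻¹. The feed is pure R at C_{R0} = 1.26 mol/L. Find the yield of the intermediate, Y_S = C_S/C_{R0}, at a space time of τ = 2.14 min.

0.102

The intermediate concentration in a first-order A→B→C sequence is C_S = k₁C_{R0}(e^(−k₁τ) − e^(−k₂τ))/(k₂−k₁).
e^(−k₁τ) = e^(−0.677×2.14) = e^(−1.449) = 0.2349; e^(−k₂τ) = e^(−4.644) = 0.009621.
C_S = 0.677×1.26/(2.17−0.677) × (0.2349−0.009621) = 0.5713×0.2252 = 0.1287 mol/L.
Y_S = C_S/C_{R0} = 0.1287/1.26 = 0.102.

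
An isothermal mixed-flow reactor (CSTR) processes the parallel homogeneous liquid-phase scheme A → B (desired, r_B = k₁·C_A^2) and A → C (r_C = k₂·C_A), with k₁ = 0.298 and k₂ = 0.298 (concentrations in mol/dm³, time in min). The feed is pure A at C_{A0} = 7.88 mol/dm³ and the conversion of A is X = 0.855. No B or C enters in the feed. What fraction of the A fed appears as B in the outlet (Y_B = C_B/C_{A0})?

Exit C_A = C_{A0}(1−X) = 7.88×0.145 = 1.143 mol/dm³.
In a CSTR the entire volume is at exit conditions, so r_B = 0.298×1.143^2 = 0.3890 and r_C = 0.298×1.143 = 0.3405.
Fraction of consumed A going to B: r_B/(r_B+r_C) = 0.5333.
C_B = 0.5333·C_{A0}·X = 0.5333×7.88×0.855 = 3.59 mol/dm³; Y_B = C_B/C_{A0} = 0.456.

0.456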